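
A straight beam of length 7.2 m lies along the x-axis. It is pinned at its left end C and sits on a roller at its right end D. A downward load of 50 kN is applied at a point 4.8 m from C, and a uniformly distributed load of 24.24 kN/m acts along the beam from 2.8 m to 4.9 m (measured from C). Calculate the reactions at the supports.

C_x = 0, C_y = 40.35 kN, D_y = 60.55 kN

Resultant of the distributed load: 24.24 × 2.1 = 50.904 kN at 3.85 m from C.
ΣM about C: D_y·7.2 − 50·4.8 − (24.24·2.1)·3.85 = 0 → D_y = 435.9804/7.2 = 60.5528 ≈ 60.55 kN.
ΣF_y = 0: C_y + 60.5528 − 50 − 24.24·2.1 = 0 → C_y = 40.35 kN.
ΣF_x = 0: no horizontal applied forces, so C_x = 0.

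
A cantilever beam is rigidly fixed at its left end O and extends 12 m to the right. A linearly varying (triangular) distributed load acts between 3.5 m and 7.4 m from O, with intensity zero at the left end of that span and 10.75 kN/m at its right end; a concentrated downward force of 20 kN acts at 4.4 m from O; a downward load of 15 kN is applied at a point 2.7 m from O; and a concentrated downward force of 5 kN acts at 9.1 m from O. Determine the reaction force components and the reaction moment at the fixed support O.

O_x = 0, O_y = 60.96 kN, M_O = 301.9 kN·m

Resultant of the triangular load: ½ × 10.75 × 3.9 = 20.9625 kN, acting at 6.1 m from O (one-third of the span from the peak).
ΣF_x = 0: O_x = 0.
ΣF_y = 0: O_y − ½·10.75·3.9 − 20 − 15 − 5 = 0 → O_y = 60.96 kN.
ΣM about O: M_O − (½·10.75·3.9)·6.1 − 20·4.4 − 15·2.7 − 5·9.1 = 0 → M_O = 301.9 kN·m.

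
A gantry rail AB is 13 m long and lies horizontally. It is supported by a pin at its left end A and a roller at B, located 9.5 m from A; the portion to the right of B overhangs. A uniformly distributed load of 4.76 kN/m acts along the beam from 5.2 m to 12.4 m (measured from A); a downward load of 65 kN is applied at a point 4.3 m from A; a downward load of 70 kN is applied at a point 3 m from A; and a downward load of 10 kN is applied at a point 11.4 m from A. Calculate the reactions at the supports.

Resultant of the distributed load: 4.76 × 7.2 = 34.272 kN at 8.8 m from A.
Taking moments about A: B_y·9.5 − (4.76·7.2)·8.8 − 65·4.3 − 70·3 − 10·11.4 = 0 → B_y = 905.0936/9.5 = 95.273 ≈ 95.27 kN.
ΣF_y = 0: A_y + 95.273 − 4.76·7.2 − 65 − 70 − 10 = 0 → A_y = 84.00 kN.
ΣF_x = 0: no horizontal applied forces, so A_x = 0.

A_x = 0, A_y = 84.00 kN, B_y = 95.27 kN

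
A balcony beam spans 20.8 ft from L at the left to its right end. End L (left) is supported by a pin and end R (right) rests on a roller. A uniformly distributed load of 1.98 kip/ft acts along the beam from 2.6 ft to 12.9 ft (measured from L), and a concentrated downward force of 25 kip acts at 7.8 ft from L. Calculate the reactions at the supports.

L_x = 0, L_y = 28.42 kip, R_y = 16.97 kip

Resultant of the distributed load: 1.98 × 10.3 = 20.394 kip at 7.75 ft from L.
ΣM about L: R_y·20.8 − (1.98·10.3)·7.75 − 25·7.8 = 0 → R_y = 353.0535/20.8 = 16.9737 ≈ 16.97 kip.
ΣF_y = 0: L_y + 16.9737 − 1.98·10.3 − 25 = 0 → L_y = 28.42 kip.
ΣF_x = 0: no horizontal applied forces, so L_x = 0.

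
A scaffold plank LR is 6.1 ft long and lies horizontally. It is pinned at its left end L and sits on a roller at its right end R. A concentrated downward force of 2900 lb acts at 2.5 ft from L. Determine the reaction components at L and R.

Moments about L: R_y·6.1 − 2900·2.5 = 0 → R_y = 7250/6.1 = 1188.52 ≈ 1189 lb.
ΣF_y = 0: L_y + 1188.52 − 2900 = 0 → L_y = 1711 lb.
ΣF_x = 0: no horizontal applied forces, so L_x = 0.

L_x = 0, L_y = 1711 lb, R_y = 1189 lb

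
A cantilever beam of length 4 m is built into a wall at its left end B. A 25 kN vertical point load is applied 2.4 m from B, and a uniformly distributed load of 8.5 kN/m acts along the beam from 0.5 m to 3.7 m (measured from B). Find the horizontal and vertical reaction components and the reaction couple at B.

Resultant of the distributed load: 8.5 × 3.2 = 27.2 kN at 2.1 m from B.
ΣF_x = 0: B_x = 0.
ΣF_y = 0: B_y − 25 − 8.5·3.2 = 0 → B_y = 52.20 kN.
ΣM about B: M_B − 25·2.4 − (8.5·3.2)·2.1 = 0 → M_B = 117.1 kN·m.

B_x = 0, B_y = 52.20 kN, M_B = 117.1 kN·m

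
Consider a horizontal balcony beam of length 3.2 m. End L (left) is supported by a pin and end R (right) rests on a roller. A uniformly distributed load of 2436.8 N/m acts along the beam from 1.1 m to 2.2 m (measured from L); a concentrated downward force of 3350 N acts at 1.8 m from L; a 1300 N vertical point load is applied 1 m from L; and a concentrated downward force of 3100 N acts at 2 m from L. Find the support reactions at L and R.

Resultant of the distributed load: 2436.8 × 1.1 = 2680.48 N at 1.65 m from L.
Moments about L: R_y·3.2 − (2436.8·1.1)·1.65 − 3350·1.8 − 1300·1 − 3100·2 = 0 → R_y = 17952.792/3.2 = 5610.25 ≈ 5610 N.
ΣF_y = 0: L_y + 5610.25 − 2436.8·1.1 − 3350 − 1300 − 3100 = 0 → L_y = 4820 N.
ΣF_x = 0: no horizontal applied forces, so L_x = 0.

L_x = 0, L_y = 4820 N, R_y = 5610 N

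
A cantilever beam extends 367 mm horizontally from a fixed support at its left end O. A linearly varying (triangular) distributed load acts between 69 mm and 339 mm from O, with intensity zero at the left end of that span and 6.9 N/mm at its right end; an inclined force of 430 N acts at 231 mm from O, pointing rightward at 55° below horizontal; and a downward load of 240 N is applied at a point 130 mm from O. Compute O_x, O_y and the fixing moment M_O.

Resultant of the triangular load: ½ × 6.9 × 270 = 931.5 N, acting at 249 mm from O (one-third of the span from the peak).
ΣF_x = 0: O_x + 430·cos55° = 0 → O_x = -246.6 N.
ΣF_y = 0: O_y − ½·6.9·270 − 430·sin55° − 240 = 0 → O_y = 1524 N.
ΣM about O: M_O − (½·6.9·270)·249 − 430·sin55°·231 − 240·130 = 0 → M_O = 344500 N·mm.

O_x = -246.6 N, O_y = 1524 N, M_O = 344500 N·mm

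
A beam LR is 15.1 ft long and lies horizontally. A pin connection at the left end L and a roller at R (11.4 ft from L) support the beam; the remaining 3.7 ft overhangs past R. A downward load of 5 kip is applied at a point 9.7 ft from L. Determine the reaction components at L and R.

Taking moments about L: R_y·11.4 − 5·9.7 = 0 → R_y = 48.5/11.4 = 4.25439 ≈ 4.254 kip.
ΣF_y = 0: L_y + 4.25439 − 5 = 0 → L_y = 0.7456 kip.
ΣF_x = 0: no horizontal applied forces, so L_x = 0.

L_x = 0, L_y = 0.7456 kip, R_y = 4.254 kip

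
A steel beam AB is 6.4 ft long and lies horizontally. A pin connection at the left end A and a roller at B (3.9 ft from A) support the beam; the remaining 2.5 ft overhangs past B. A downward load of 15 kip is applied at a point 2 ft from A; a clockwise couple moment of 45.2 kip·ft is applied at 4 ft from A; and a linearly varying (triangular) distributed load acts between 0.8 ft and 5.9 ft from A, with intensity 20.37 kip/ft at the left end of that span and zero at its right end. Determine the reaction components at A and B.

Resultant of the triangular load: ½ × 20.37 × 5.1 = 51.9435 kip, acting at 2.5 ft from A (one-third of the span from the peak).
Moments about A: B_y·3.9 − 15·2 − 45.2 − (½·20.37·5.1)·2.5 = 0 → B_y = 205.05875/3.9 = 52.5792 ≈ 52.58 kip.
ΣF_y = 0: A_y + 52.5792 − 15 − ½·20.37·5.1 = 0 → A_y = 14.36 kip.
ΣF_x = 0: no horizontal applied forces, so A_x = 0.

A_x = 0, A_y = 14.36 kip, B_y = 52.58 kip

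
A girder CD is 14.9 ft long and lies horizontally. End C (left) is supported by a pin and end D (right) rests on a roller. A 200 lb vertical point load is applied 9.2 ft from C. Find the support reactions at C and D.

ΣM about C: D_y·14.9 − 200·9.2 = 0 → D_y = 1840/14.9 = 123.49 ≈ 123.5 lb.
ΣF_y = 0: C_y + 123.49 − 200 = 0 → C_y = 76.51 lb.
ΣF_x = 0: no horizontal applied forces, so C_x = 0.

C_x = 0, C_y = 76.51 lb, D_y = 123.5 lb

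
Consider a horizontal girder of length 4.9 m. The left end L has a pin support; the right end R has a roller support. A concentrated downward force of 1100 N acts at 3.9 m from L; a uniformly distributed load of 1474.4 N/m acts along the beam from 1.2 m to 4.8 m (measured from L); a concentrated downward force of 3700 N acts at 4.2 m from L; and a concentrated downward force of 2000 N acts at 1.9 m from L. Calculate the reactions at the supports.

Resultant of the distributed load: 1474.4 × 3.6 = 5307.84 N at 3 m from L.
ΣM about L: R_y·4.9 − 1100·3.9 − (1474.4·3.6)·3 − 3700·4.2 − 2000·1.9 = 0 → R_y = 39553.52/4.9 = 8072.15 ≈ 8072 N.
ΣF_y = 0: L_y + 8072.15 − 1100 − 1474.4·3.6 − 3700 − 2000 = 0 → L_y = 4036 N.
ΣF_x = 0: no horizontal applied forces, so L_x = 0.

L_x = 0, L_y = 4036 N, R_y = 8072 N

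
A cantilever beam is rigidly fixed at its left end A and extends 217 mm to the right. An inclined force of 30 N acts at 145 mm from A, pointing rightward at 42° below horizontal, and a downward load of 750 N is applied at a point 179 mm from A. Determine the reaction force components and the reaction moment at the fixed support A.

ΣF_x = 0: A_x + 30·cos42° = 0 → A_x = -22.29 N.
ΣF_y = 0: A_y − 30·sin42° − 750 = 0 → A_y = 770.1 N.
ΣM about A: M_A − 30·sin42°·145 − 750·179 = 0 → M_A = 137200 N·mm.

A_x = -22.29 N, A_y = 770.1 N, M_A = 137200 N·mm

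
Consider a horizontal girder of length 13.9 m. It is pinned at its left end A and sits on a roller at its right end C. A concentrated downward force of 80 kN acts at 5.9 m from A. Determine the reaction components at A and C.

Moments about A: C_y·13.9 − 80·5.9 = 0 → C_y = 472/13.9 = 33.9568 ≈ 33.96 kN.
ΣF_y = 0: A_y + 33.9568 − 80 = 0 → A_y = 46.04 kN.
ΣF_x = 0: no horizontal applied forces, so A_x = 0.

A_x = 0, A_y = 46.04 kN, C_y = 33.96 kN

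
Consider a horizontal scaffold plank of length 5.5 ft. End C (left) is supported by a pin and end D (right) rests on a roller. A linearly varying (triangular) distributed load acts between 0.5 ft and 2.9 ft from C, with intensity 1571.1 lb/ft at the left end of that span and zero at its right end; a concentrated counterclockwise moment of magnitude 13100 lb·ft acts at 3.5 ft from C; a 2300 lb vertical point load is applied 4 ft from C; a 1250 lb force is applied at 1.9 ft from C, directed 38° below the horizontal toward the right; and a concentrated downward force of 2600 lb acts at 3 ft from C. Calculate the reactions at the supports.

C_x = -985.0 lb, C_y = 6134 lb, D_y = 1421 lb

Resultant of the triangular load: ½ × 1571.1 × 2.4 = 1885.32 lb, acting at 1.3 ft from C (one-third of the span from the peak).
Taking moments about C: D_y·5.5 − (½·1571.1·2.4)·1.3 + 13100 − 2300·4 − 1250·sin38°·1.9 − 2600·3 = 0 → D_y = 7813.11/5.5 = 1420.57 ≈ 1421 lb.
ΣF_y = 0: C_y + 1420.57 − ½·1571.1·2.4 − 2300 − 1250·sin38° − 2600 = 0 → C_y = 6134 lb.
ΣF_x = 0: C_x + 1250·cos38° = 0 → C_x = -985.0 lb.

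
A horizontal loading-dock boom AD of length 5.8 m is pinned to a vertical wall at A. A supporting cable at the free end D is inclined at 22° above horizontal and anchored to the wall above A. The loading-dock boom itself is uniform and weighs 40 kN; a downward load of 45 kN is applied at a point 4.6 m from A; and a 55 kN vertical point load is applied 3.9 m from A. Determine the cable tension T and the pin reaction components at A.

ΣM about A: T·sin22°·5.8 − 40·2.9 − 45·4.6 − 55·3.9 = 0 → T = 537.5/(5.8·0.374607) = 247.386 ≈ 247.4 kN.
ΣF_x = 0: A_x − T·cos22° = 0 → A_x = 247.386 × 0.927184 = 229.4 kN.
ΣF_y = 0: A_y + T·sin22° − 40 − 45 − 55 = 0 → A_y = 140 − 247.386 × 0.374607 = 47.33 kN.

T = 247.4 kN, A_x = 229.4 kN, A_y = 47.33 kN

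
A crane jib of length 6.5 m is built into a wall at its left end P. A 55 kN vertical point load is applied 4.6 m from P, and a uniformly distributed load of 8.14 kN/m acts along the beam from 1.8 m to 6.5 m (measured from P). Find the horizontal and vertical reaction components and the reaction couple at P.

Resultant of the distributed load: 8.14 × 4.7 = 38.258 kN at 4.15 m from P.
ΣF_x = 0: P_x = 0.
ΣF_y = 0: P_y − 55 − 8.14·4.7 = 0 → P_y = 93.26 kN.
ΣM about P: M_P − 55·4.6 − (8.14·4.7)·4.15 = 0 → M_P = 411.8 kN·m.

P_x = 0, P_y = 93.26 kN, M_P = 411.8 kN·m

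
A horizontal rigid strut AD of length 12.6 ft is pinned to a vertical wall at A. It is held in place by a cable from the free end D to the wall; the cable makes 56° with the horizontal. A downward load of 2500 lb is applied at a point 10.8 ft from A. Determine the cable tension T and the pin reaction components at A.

T = 2585 lb, A_x = 1445 lb, A_y = 357.1 lb

ΣM about A: T·sin56°·12.6 − 2500·10.8 = 0 → T = 27000/(12.6·0.829038) = 2584.75 ≈ 2585 lb.
ΣF_x = 0: A_x − T·cos56° = 0 → A_x = 2584.75 × 0.559193 = 1445 lb.
ΣF_y = 0: A_y + T·sin56° − 2500 = 0 → A_y = 2500 − 2584.75 × 0.829038 = 357.1 lb.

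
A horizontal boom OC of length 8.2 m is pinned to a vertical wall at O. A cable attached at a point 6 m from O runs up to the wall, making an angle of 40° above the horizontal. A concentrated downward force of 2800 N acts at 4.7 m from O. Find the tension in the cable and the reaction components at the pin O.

T = 3412 N, O_x = 2614 N, O_y = 606.7 N

ΣM about O: T·sin40°·6 − 2800·4.7 = 0 → T = 13160/(6·0.642788) = 3412.22 ≈ 3412 N.
ΣF_x = 0: O_x − T·cos40° = 0 → O_x = 3412.22 × 0.766044 = 2614 N.
ΣF_y = 0: O_y + T·sin40° − 2800 = 0 → O_y = 2800 − 3412.22 × 0.642788 = 606.7 N.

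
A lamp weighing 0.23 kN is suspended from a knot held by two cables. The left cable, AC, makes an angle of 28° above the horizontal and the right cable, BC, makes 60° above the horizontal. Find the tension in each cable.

T_AC = 0.1151 kN, T_BC = 0.2032 kN

ΣF_x = 0: −T_AC·cos28° + T_BC·cos60° = 0 → T_BC = 1.7659·T_AC.
ΣF_y = 0: T_AC·sin28° + T_BC·sin60° = 0.23.
Substitute: T_AC·(0.469472 + 1.7659·0.866025) = 0.23 → T_AC = 0.11507 ≈ 0.1151 kN.
Then T_BC = 1.7659 × 0.11507 = 0.2032 kN.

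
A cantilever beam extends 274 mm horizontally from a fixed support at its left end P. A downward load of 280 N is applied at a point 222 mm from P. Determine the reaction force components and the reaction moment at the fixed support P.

ΣF_x = 0: P_x = 0.
ΣF_y = 0: P_y − 280 = 0 → P_y = 280.0 N.
ΣM about P: M_P − 280·222 = 0 → M_P = 62160 N·mm.

P_x = 0, P_y = 280.0 N, M_P = 62160 N·mm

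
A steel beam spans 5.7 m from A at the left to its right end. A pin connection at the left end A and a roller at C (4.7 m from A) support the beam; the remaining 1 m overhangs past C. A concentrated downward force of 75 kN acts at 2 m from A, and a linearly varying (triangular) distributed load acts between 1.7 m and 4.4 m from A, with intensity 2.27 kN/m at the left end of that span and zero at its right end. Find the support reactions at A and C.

A_x = 0, A_y = 44.45 kN, C_y = 33.61 kN

Resultant of the triangular load: ½ × 2.27 × 2.7 = 3.0645 kN, acting at 2.6 m from A (one-third of the span from the peak).
ΣM about A: C_y·4.7 − 75·2 − (½·2.27·2.7)·2.6 = 0 → C_y = 157.9677/4.7 = 33.6101 ≈ 33.61 kN.
ΣF_y = 0: A_y + 33.6101 − 75 − ½·2.27·2.7 = 0 → A_y = 44.45 kN.
ΣF_x = 0: no horizontal applied forces, so A_x = 0.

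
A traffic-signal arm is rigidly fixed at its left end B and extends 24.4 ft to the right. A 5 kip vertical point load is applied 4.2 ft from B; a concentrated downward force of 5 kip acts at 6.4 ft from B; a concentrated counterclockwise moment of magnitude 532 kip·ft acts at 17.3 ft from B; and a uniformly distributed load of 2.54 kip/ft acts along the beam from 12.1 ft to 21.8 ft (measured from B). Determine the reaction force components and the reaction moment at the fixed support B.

Resultant of the distributed load: 2.54 × 9.7 = 24.638 kip at 16.95 ft from B.
ΣF_x = 0: B_x = 0.
ΣF_y = 0: B_y − 5 − 5 − 2.54·9.7 = 0 → B_y = 34.64 kip.
ΣM about B: M_B − 5·4.2 − 5·6.4 + 532 − (2.54·9.7)·16.95 = 0 → M_B = -61.39 kip·ft.

B_x = 0, B_y = 34.64 kip, M_B = -61.39 kip·ft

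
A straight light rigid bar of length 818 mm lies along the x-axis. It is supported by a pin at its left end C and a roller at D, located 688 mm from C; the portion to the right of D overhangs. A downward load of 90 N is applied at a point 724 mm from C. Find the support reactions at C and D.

C_x = 0, C_y = -4.709 N, D_y = 94.71 N

ΣM about C: D_y·688 − 90·724 = 0 → D_y = 65160/688 = 94.7093 ≈ 94.71 N.
ΣF_y = 0: C_y + 94.7093 − 90 = 0 → C_y = -4.709 N.
ΣF_x = 0: no horizontal applied forces, so C_x = 0.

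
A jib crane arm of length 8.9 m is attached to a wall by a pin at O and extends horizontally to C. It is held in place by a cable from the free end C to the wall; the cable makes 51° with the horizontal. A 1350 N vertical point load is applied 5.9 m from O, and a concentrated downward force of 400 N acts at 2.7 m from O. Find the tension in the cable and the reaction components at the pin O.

T = 1308 N, O_x = 823.0 N, O_y = 733.7 N

ΣM about O: T·sin51°·8.9 − 1350·5.9 − 400·2.7 = 0 → T = 9045/(8.9·0.777146) = 1307.72 ≈ 1308 N.
ΣF_x = 0: O_x − T·cos51° = 0 → O_x = 1307.72 × 0.62932 = 823.0 N.
ΣF_y = 0: O_y + T·sin51° − 1350 − 400 = 0 → O_y = 1750 − 1307.72 × 0.777146 = 733.7 N.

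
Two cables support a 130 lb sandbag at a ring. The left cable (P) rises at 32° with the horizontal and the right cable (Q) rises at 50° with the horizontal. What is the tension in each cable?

ΣF_x = 0: −T_P·cos32° + T_Q·cos50° = 0 → T_Q = 1.31933·T_P.
ΣF_y = 0: T_P·sin32° + T_Q·sin50° = 130.
Substitute: T_P·(0.529919 + 1.31933·0.766044) = 130 → T_P = 84.3836 ≈ 84.38 lb.
Then T_Q = 1.31933 × 84.3836 = 111.3 lb.

T_P = 84.38 lb, T_Q = 111.3 lb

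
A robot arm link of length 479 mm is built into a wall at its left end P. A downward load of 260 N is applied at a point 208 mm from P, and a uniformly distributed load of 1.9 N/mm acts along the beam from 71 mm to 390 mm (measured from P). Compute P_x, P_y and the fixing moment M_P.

Resultant of the distributed load: 1.9 × 319 = 606.1 N at 230.5 mm from P.
ΣF_x = 0: P_x = 0.
ΣF_y = 0: P_y − 260 − 1.9·319 = 0 → P_y = 866.1 N.
ΣM about P: M_P − 260·208 − (1.9·319)·230.5 = 0 → M_P = 193800 N·mm.

P_x = 0, P_y = 866.1 N, M_P = 193800 N·mm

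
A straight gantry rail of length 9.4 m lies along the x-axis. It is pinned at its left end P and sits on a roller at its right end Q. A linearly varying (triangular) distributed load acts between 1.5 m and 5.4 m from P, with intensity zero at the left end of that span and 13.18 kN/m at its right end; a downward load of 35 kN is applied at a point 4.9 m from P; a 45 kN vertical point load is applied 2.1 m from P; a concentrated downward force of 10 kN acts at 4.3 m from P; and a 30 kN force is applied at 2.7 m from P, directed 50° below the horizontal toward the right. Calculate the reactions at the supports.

P_x = -19.28 kN, P_y = 88.00 kN, Q_y = 50.68 kN

Resultant of the triangular load: ½ × 13.18 × 3.9 = 25.701 kN, acting at 4.1 m from P (one-third of the span from the peak).
ΣM about P: Q_y·9.4 − (½·13.18·3.9)·4.1 − 35·4.9 − 45·2.1 − 10·4.3 − 30·sin50°·2.7 = 0 → Q_y = 476.424/9.4 = 50.6834 ≈ 50.68 kN.
ΣF_y = 0: P_y + 50.6834 − ½·13.18·3.9 − 35 − 45 − 10 − 30·sin50° = 0 → P_y = 88.00 kN.
ΣF_x = 0: P_x + 30·cos50° = 0 → P_x = -19.28 kN.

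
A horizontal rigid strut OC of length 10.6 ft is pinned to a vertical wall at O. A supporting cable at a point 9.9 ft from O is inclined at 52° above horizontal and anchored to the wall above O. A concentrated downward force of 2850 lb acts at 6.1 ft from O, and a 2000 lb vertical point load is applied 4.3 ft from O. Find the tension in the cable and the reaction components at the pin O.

T = 3331 lb, O_x = 2051 lb, O_y = 2225 lb

ΣM about O: T·sin52°·9.9 − 2850·6.1 − 2000·4.3 = 0 → T = 25985/(9.9·0.788011) = 3330.85 ≈ 3331 lb.
ΣF_x = 0: O_x − T·cos52° = 0 → O_x = 3330.85 × 0.615661 = 2051 lb.
ΣF_y = 0: O_y + T·sin52° − 2850 − 2000 = 0 → O_y = 4850 − 3330.85 × 0.788011 = 2225 lb.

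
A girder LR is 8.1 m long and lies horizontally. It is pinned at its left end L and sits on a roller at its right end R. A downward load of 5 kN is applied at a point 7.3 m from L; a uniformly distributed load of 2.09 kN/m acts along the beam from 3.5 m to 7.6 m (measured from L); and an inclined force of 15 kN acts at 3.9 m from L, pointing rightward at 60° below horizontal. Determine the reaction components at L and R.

L_x = -7.500 kN, L_y = 9.927 kN, R_y = 16.63 kN

Resultant of the distributed load: 2.09 × 4.1 = 8.569 kN at 5.55 m from L.
ΣM about L: R_y·8.1 − 5·7.3 − (2.09·4.1)·5.55 − 15·sin60°·3.9 = 0 → R_y = 134.72/8.1 = 16.6321 ≈ 16.63 kN.
ΣF_y = 0: L_y + 16.6321 − 5 − 2.09·4.1 − 15·sin60° = 0 → L_y = 9.927 kN.
ΣF_x = 0: L_x + 15·cos60° = 0 → L_x = -7.500 kN.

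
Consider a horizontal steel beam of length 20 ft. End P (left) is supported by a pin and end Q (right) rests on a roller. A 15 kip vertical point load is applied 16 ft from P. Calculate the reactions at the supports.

Taking moments about P: Q_y·20 − 15·16 = 0 → Q_y = 240/20 = 12.00 kip.
ΣF_y = 0: P_y + 12 − 15 = 0 → P_y = 3.000 kip.
ΣF_x = 0: no horizontal applied forces, so P_x = 0.

P_x = 0, P_y = 3.000 kip, Q_y = 12.00 kip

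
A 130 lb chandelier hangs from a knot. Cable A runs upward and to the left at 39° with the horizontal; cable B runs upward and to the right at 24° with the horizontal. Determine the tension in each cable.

T_A = 133.3 lb, T_B = 113.4 lb

ΣF_x = 0: −T_A·cos39° + T_B·cos24° = 0 → T_B = 0.850692·T_A.
ΣF_y = 0: T_A·sin39° + T_B·sin24° = 130.
Substitute: T_A·(0.62932 + 0.850692·0.406737) = 130 → T_A = 133.289 ≈ 133.3 lb.
Then T_B = 0.850692 × 133.289 = 113.4 lb.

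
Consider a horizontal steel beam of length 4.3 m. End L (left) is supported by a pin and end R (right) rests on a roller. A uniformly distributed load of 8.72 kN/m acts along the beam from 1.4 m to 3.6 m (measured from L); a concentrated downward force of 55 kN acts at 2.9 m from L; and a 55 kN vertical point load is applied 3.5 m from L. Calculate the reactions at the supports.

L_x = 0, L_y = 36.17 kN, R_y = 93.01 kN

Resultant of the distributed load: 8.72 × 2.2 = 19.184 kN at 2.5 m from L.
Taking moments about L: R_y·4.3 − (8.72·2.2)·2.5 − 55·2.9 − 55·3.5 = 0 → R_y = 399.96/4.3 = 93.014 ≈ 93.01 kN.
ΣF_y = 0: L_y + 93.014 − 8.72·2.2 − 55 − 55 = 0 → L_y = 36.17 kN.
ΣF_x = 0: no horizontal applied forces, so L_x = 0.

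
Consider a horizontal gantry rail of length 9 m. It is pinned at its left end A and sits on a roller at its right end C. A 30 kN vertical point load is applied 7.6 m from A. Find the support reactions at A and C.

Moments about A: C_y·9 − 30·7.6 = 0 → C_y = 228/9 = 25.3333 ≈ 25.33 kN.
ΣF_y = 0: A_y + 25.3333 − 30 = 0 → A_y = 4.667 kN.
ΣF_x = 0: no horizontal applied forces, so A_x = 0.

A_x = 0, A_y = 4.667 kN, C_y = 25.33 kN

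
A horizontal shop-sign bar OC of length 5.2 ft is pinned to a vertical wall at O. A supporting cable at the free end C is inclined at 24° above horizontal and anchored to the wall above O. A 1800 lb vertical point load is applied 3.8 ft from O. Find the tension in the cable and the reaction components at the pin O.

T = 3234 lb, O_x = 2954 lb, O_y = 484.6 lb

ΣM about O: T·sin24°·5.2 − 1800·3.8 = 0 → T = 6840/(5.2·0.406737) = 3233.99 ≈ 3234 lb.
ΣF_x = 0: O_x − T·cos24° = 0 → O_x = 3233.99 × 0.913545 = 2954 lb.
ΣF_y = 0: O_y + T·sin24° − 1800 = 0 → O_y = 1800 − 3233.99 × 0.406737 = 484.6 lb.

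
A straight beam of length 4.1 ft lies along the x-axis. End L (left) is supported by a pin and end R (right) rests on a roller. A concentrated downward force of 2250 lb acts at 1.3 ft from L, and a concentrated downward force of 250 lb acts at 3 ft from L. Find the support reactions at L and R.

L_x = 0, L_y = 1604 lb, R_y = 896.3 lb

ΣM about L: R_y·4.1 − 2250·1.3 − 250·3 = 0 → R_y = 3675/4.1 = 896.341 ≈ 896.3 lb.
ΣF_y = 0: L_y + 896.341 − 2250 − 250 = 0 → L_y = 1604 lb.
ΣF_x = 0: no horizontal applied forces, so L_x = 0.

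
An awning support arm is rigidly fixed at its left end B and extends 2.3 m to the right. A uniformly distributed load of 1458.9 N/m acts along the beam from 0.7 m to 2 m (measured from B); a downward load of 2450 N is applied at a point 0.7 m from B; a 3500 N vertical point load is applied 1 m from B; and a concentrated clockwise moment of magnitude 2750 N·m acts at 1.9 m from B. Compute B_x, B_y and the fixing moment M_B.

Resultant of the distributed load: 1458.9 × 1.3 = 1896.57 N at 1.35 m from B.
ΣF_x = 0: B_x = 0.
ΣF_y = 0: B_y − 1458.9·1.3 − 2450 − 3500 = 0 → B_y = 7847 N.
ΣM about B: M_B − (1458.9·1.3)·1.35 − 2450·0.7 − 3500·1 − 2750 = 0 → M_B = 10530 N·m.

B_x = 0, B_y = 7847 N, M_B = 10530 N·m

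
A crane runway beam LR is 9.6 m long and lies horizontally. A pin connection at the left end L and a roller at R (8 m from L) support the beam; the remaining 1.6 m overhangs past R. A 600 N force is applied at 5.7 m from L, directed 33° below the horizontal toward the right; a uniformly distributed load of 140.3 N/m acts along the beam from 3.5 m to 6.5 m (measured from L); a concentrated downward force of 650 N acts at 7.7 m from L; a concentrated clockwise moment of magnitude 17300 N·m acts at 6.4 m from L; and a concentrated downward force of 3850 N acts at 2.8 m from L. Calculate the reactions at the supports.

Resultant of the distributed load: 140.3 × 3 = 420.9 N at 5 m from L.
Moments about L: R_y·8 − 600·sin33°·5.7 − (140.3·3)·5 − 650·7.7 − 17300 − 3850·2.8 = 0 → R_y = 37052.2/8 = 4631.52 ≈ 4632 N.
ΣF_y = 0: L_y + 4631.52 − 600·sin33° − 140.3·3 − 650 − 3850 = 0 → L_y = 616.2 N.
ΣF_x = 0: L_x + 600·cos33° = 0 → L_x = -503.2 N.

L_x = -503.2 N, L_y = 616.2 N, R_y = 4632 N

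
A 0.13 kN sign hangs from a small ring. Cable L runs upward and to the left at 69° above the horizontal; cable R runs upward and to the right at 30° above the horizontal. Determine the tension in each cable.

ΣF_x = 0: −T_L·cos69° + T_R·cos30° = 0 → T_R = 0.413808·T_L.
ΣF_y = 0: T_L·sin69° + T_R·sin30° = 0.13.
Substitute: T_L·(0.93358 + 0.413808·0.5) = 0.13 → T_L = 0.113987 ≈ 0.1140 kN.
Then T_R = 0.413808 × 0.113987 = 0.04717 kN.

T_L = 0.1140 kN, T_R = 0.04717 kN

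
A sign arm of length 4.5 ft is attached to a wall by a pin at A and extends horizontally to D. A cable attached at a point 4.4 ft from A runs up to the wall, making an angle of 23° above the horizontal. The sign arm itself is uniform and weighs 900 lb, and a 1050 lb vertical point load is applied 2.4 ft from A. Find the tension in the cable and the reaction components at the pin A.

ΣM about A: T·sin23°·4.4 − 900·2.25 − 1050·2.4 = 0 → T = 4545/(4.4·0.390731) = 2643.65 ≈ 2644 lb.
ΣF_x = 0: A_x − T·cos23° = 0 → A_x = 2643.65 × 0.920505 = 2433 lb.
ΣF_y = 0: A_y + T·sin23° − 900 − 1050 = 0 → A_y = 1950 − 2643.65 × 0.390731 = 917.0 lb.

T = 2644 lb, A_x = 2433 lb, A_y = 917.0 lb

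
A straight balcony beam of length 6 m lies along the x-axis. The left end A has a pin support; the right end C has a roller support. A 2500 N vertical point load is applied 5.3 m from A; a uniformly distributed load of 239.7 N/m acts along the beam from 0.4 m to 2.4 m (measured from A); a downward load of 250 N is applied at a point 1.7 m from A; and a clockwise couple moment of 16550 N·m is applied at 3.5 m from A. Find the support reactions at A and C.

A_x = 0, A_y = -1920 N, C_y = 5149 N

Resultant of the distributed load: 239.7 × 2 = 479.4 N at 1.4 m from A.
Moments about A: C_y·6 − 2500·5.3 − (239.7·2)·1.4 − 250·1.7 − 16550 = 0 → C_y = 30896.16/6 = 5149.36 ≈ 5149 N.
ΣF_y = 0: A_y + 5149.36 − 2500 − 239.7·2 − 250 = 0 → A_y = -1920 N.
ΣF_x = 0: no horizontal applied forces, so A_x = 0.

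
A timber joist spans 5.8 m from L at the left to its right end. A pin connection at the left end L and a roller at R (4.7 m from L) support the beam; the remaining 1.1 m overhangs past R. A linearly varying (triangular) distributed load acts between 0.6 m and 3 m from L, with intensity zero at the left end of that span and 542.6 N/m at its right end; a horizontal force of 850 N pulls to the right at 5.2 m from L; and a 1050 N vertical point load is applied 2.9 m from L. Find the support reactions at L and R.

Resultant of the triangular load: ½ × 542.6 × 2.4 = 651.12 N, acting at 2.2 m from L (one-third of the span from the peak).
ΣM about L: R_y·4.7 − (½·542.6·2.4)·2.2 − 1050·2.9 = 0 → R_y = 4477.464/4.7 = 952.652 ≈ 952.7 N.
ΣF_y = 0: L_y + 952.652 − ½·542.6·2.4 − 1050 = 0 → L_y = 748.5 N.
ΣF_x = 0: L_x + 850 = 0 → L_x = -850.0 N.

L_x = -850.0 N, L_y = 748.5 N, R_y = 952.7 N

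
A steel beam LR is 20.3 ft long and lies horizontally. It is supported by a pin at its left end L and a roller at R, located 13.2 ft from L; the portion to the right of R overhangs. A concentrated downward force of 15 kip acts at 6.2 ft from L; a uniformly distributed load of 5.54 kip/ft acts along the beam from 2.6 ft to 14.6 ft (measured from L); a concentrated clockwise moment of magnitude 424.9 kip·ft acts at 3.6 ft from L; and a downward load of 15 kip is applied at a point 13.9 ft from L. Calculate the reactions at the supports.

L_x = 0, L_y = -1.863 kip, R_y = 98.34 kip

Resultant of the distributed load: 5.54 × 12 = 66.48 kip at 8.6 ft from L.
ΣM about L: R_y·13.2 − 15·6.2 − (5.54·12)·8.6 − 424.9 − 15·13.9 = 0 → R_y = 1298.128/13.2 = 98.343 ≈ 98.34 kip.
ΣF_y = 0: L_y + 98.343 − 15 − 5.54·12 − 15 = 0 → L_y = -1.863 kip.
ΣF_x = 0: no horizontal applied forces, so L_x = 0.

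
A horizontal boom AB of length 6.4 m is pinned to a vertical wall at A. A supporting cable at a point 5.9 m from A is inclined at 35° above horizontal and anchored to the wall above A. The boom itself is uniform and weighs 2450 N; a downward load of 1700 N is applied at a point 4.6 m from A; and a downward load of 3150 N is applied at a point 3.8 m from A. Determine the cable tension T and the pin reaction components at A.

ΣM about A: T·sin35°·5.9 − 2450·3.2 − 1700·4.6 − 3150·3.8 = 0 → T = 27630/(5.9·0.573576) = 8164.66 ≈ 8165 N.
ΣF_x = 0: A_x − T·cos35° = 0 → A_x = 8164.66 × 0.819152 = 6688 N.
ΣF_y = 0: A_y + T·sin35° − 2450 − 1700 − 3150 = 0 → A_y = 7300 − 8164.66 × 0.573576 = 2617 N.

T = 8165 N, A_x = 6688 N, A_y = 2617 N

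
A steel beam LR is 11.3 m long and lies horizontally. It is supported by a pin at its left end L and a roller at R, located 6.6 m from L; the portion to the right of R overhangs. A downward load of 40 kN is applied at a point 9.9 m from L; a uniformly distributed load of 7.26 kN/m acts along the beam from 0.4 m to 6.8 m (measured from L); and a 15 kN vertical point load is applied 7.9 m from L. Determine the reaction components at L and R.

Resultant of the distributed load: 7.26 × 6.4 = 46.464 kN at 3.6 m from L.
Taking moments about L: R_y·6.6 − 40·9.9 − (7.26·6.4)·3.6 − 15·7.9 = 0 → R_y = 681.7704/6.6 = 103.299 ≈ 103.3 kN.
ΣF_y = 0: L_y + 103.299 − 40 − 7.26·6.4 − 15 = 0 → L_y = -1.835 kN.
ΣF_x = 0: no horizontal applied forces, so L_x = 0.

L_x = 0, L_y = -1.835 kN, R_y = 103.3 kN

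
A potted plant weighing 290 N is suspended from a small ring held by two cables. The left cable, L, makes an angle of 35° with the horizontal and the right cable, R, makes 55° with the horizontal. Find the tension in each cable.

ΣF_x = 0: −T_L·cos35° + T_R·cos55° = 0 → T_R = 1.42815·T_L.
ΣF_y = 0: T_L·sin35° + T_R·sin55° = 290.
Substitute: T_L·(0.573576 + 1.42815·0.819152) = 290 → T_L = 166.337 ≈ 166.3 N.
Then T_R = 1.42815 × 166.337 = 237.6 N.

T_L = 166.3 N, T_R = 237.6 N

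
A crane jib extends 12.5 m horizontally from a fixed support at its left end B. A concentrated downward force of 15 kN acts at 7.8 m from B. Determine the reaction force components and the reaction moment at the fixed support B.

B_x = 0, B_y = 15.00 kN, M_B = 117.0 kN·m

ΣF_x = 0: B_x = 0.
ΣF_y = 0: B_y − 15 = 0 → B_y = 15.00 kN.
ΣM about B: M_B − 15·7.8 = 0 → M_B = 117.0 kN·m.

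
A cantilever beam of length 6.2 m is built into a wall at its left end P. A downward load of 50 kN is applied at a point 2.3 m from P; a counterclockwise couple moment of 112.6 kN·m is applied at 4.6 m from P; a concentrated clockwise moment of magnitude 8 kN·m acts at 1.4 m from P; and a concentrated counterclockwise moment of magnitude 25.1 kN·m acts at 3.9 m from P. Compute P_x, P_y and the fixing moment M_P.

ΣF_x = 0: P_x = 0.
ΣF_y = 0: P_y − 50 = 0 → P_y = 50.00 kN.
ΣM about P: M_P − 50·2.3 + 112.6 − 8 + 25.1 = 0 → M_P = -14.70 kN·m.

P_x = 0, P_y = 50.00 kN, M_P = -14.70 kN·m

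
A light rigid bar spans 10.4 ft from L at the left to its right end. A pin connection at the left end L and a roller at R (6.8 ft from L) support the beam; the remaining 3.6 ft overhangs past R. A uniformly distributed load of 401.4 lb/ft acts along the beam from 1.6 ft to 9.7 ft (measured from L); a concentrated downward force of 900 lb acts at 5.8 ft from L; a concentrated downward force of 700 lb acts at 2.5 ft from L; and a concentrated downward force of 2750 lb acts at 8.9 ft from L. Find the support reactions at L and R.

L_x = 0, L_y = 275.6 lb, R_y = 7326 lb

Resultant of the distributed load: 401.4 × 8.1 = 3251.34 lb at 5.65 ft from L.
ΣM about L: R_y·6.8 − (401.4·8.1)·5.65 − 900·5.8 − 700·2.5 − 2750·8.9 = 0 → R_y = 49815.071/6.8 = 7325.75 ≈ 7326 lb.
ΣF_y = 0: L_y + 7325.75 − 401.4·8.1 − 900 − 700 − 2750 = 0 → L_y = 275.6 lb.
ΣF_x = 0: no horizontal applied forces, so L_x = 0.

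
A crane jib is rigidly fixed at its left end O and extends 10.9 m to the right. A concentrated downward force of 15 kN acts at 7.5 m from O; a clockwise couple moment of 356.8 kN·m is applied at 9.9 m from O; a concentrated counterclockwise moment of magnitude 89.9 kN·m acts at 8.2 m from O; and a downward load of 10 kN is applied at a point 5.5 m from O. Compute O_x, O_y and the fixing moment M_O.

ΣF_x = 0: O_x = 0.
ΣF_y = 0: O_y − 15 − 10 = 0 → O_y = 25.00 kN.
ΣM about O: M_O − 15·7.5 − 356.8 + 89.9 − 10·5.5 = 0 → M_O = 434.4 kN·m.

O_x = 0, O_y = 25.00 kN, M_O = 434.4 kN·m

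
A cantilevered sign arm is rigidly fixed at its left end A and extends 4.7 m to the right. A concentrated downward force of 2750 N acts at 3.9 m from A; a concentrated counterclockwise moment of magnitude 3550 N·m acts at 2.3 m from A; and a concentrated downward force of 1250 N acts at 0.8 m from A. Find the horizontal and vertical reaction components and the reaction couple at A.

ΣF_x = 0: A_x = 0.
ΣF_y = 0: A_y − 2750 − 1250 = 0 → A_y = 4000 N.
ΣM about A: M_A − 2750·3.9 + 3550 − 1250·0.8 = 0 → M_A = 8175 N·m.

A_x = 0, A_y = 4000 N, M_A = 8175 N·m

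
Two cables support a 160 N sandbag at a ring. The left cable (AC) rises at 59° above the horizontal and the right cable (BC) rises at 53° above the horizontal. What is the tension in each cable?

T_AC = 103.9 N, T_BC = 88.88 N

ΣF_x = 0: −T_AC·cos59° + T_BC·cos53° = 0 → T_BC = 0.855808·T_AC.
ΣF_y = 0: T_AC·sin59° + T_BC·sin53° = 160.
Substitute: T_AC·(0.857167 + 0.855808·0.798636) = 160 → T_AC = 103.853 ≈ 103.9 N.
Then T_BC = 0.855808 × 103.853 = 88.88 N.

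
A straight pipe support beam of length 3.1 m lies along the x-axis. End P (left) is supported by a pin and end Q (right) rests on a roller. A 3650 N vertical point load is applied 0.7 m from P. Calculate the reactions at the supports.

P_x = 0, P_y = 2826 N, Q_y = 824.2 N

Moments about P: Q_y·3.1 − 3650·0.7 = 0 → Q_y = 2555/3.1 = 824.194 ≈ 824.2 N.
ΣF_y = 0: P_y + 824.194 − 3650 = 0 → P_y = 2826 N.
ΣF_x = 0: no horizontal applied forces, so P_x = 0.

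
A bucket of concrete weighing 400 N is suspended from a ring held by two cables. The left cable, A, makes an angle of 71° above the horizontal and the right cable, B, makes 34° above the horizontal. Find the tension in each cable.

T_A = 343.3 N, T_B = 134.8 N

ΣF_x = 0: −T_A·cos71° + T_B·cos34° = 0 → T_B = 0.392706·T_A.
ΣF_y = 0: T_A·sin71° + T_B·sin34° = 400.
Substitute: T_A·(0.945519 + 0.392706·0.559193) = 400 → T_A = 343.313 ≈ 343.3 N.
Then T_B = 0.392706 × 343.313 = 134.8 N.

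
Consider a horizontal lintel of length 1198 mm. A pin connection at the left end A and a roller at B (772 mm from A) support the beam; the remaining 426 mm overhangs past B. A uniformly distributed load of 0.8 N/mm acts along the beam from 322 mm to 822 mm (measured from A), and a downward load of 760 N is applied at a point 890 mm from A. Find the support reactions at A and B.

A_x = 0, A_y = -12.54 N, B_y = 1173 N

Resultant of the distributed load: 0.8 × 500 = 400 N at 572 mm from A.
ΣM about A: B_y·772 − (0.8·500)·572 − 760·890 = 0 → B_y = 905200/772 = 1172.54 ≈ 1173 N.
ΣF_y = 0: A_y + 1172.54 − 0.8·500 − 760 = 0 → A_y = -12.54 N.
ΣF_x = 0: no horizontal applied forces, so A_x = 0.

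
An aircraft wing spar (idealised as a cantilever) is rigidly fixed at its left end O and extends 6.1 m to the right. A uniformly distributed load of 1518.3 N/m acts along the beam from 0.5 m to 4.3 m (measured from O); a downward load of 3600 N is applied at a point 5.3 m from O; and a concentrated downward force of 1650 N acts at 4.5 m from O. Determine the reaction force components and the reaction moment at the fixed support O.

O_x = 0, O_y = 11020 N, M_O = 40350 N·m

Resultant of the distributed load: 1518.3 × 3.8 = 5769.54 N at 2.4 m from O.
ΣF_x = 0: O_x = 0.
ΣF_y = 0: O_y − 1518.3·3.8 − 3600 − 1650 = 0 → O_y = 11020 N.
ΣM about O: M_O − (1518.3·3.8)·2.4 − 3600·5.3 − 1650·4.5 = 0 → M_O = 40350 N·m.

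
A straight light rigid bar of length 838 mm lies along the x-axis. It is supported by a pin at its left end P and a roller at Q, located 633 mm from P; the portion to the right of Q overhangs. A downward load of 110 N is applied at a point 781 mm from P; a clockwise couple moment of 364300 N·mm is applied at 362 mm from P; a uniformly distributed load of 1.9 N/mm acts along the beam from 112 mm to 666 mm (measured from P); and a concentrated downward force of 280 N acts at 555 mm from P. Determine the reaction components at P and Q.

Resultant of the distributed load: 1.9 × 554 = 1052.6 N at 389 mm from P.
Moments about P: Q_y·633 − 110·781 − 364300 − (1.9·554)·389 − 280·555 = 0 → Q_y = 1015071.4/633 = 1603.59 ≈ 1604 N.
ΣF_y = 0: P_y + 1603.59 − 110 − 1.9·554 − 280 = 0 → P_y = -161.0 N.
ΣF_x = 0: no horizontal applied forces, so P_x = 0.

P_x = 0, P_y = -161.0 N, Q_y = 1604 N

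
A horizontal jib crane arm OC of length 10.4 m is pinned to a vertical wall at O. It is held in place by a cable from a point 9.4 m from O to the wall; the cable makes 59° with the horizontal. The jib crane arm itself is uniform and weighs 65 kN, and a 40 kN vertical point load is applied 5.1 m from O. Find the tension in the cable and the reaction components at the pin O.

T = 67.27 kN, O_x = 34.65 kN, O_y = 47.34 kN

ΣM about O: T·sin59°·9.4 − 65·5.2 − 40·5.1 = 0 → T = 542/(9.4·0.857167) = 67.2676 ≈ 67.27 kN.
ΣF_x = 0: O_x − T·cos59° = 0 → O_x = 67.2676 × 0.515038 = 34.65 kN.
ΣF_y = 0: O_y + T·sin59° − 65 − 40 = 0 → O_y = 105 − 67.2676 × 0.857167 = 47.34 kN.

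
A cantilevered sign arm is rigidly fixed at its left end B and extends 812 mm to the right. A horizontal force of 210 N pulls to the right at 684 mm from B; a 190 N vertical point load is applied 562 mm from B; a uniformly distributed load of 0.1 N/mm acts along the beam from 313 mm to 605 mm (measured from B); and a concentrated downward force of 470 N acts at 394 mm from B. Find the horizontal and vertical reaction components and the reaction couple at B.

B_x = -210.0 N, B_y = 689.2 N, M_B = 305400 N·mm

Resultant of the distributed load: 0.1 × 292 = 29.2 N at 459 mm from B.
ΣF_x = 0: B_x + 210 = 0 → B_x = -210.0 N.
ΣF_y = 0: B_y − 190 − 0.1·292 − 470 = 0 → B_y = 689.2 N.
ΣM about B: M_B − 190·562 − (0.1·292)·459 − 470·394 = 0 → M_B = 305400 N·mm.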